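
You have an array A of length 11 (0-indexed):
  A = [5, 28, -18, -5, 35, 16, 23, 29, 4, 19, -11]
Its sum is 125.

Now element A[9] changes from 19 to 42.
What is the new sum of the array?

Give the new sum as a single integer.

Old value at index 9: 19
New value at index 9: 42
Delta = 42 - 19 = 23
New sum = old_sum + delta = 125 + (23) = 148

Answer: 148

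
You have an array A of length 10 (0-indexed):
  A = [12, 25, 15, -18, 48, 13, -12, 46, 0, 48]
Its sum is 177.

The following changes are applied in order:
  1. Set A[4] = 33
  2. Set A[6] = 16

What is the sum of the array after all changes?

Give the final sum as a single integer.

Answer: 190

Derivation:
Initial sum: 177
Change 1: A[4] 48 -> 33, delta = -15, sum = 162
Change 2: A[6] -12 -> 16, delta = 28, sum = 190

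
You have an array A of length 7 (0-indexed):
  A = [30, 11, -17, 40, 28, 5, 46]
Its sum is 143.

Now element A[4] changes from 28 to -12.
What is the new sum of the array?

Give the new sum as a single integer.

Old value at index 4: 28
New value at index 4: -12
Delta = -12 - 28 = -40
New sum = old_sum + delta = 143 + (-40) = 103

Answer: 103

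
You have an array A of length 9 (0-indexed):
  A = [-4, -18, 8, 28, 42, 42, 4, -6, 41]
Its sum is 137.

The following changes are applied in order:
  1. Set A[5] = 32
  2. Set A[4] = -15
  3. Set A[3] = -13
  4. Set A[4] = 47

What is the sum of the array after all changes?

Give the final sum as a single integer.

Answer: 91

Derivation:
Initial sum: 137
Change 1: A[5] 42 -> 32, delta = -10, sum = 127
Change 2: A[4] 42 -> -15, delta = -57, sum = 70
Change 3: A[3] 28 -> -13, delta = -41, sum = 29
Change 4: A[4] -15 -> 47, delta = 62, sum = 91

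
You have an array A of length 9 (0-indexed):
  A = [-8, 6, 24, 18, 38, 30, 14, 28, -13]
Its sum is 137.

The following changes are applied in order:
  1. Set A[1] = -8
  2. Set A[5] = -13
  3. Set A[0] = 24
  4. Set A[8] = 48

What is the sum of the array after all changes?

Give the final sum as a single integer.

Answer: 173

Derivation:
Initial sum: 137
Change 1: A[1] 6 -> -8, delta = -14, sum = 123
Change 2: A[5] 30 -> -13, delta = -43, sum = 80
Change 3: A[0] -8 -> 24, delta = 32, sum = 112
Change 4: A[8] -13 -> 48, delta = 61, sum = 173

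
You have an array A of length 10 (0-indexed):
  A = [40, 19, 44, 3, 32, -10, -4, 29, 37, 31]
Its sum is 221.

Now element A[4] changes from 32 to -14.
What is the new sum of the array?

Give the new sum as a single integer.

Answer: 175

Derivation:
Old value at index 4: 32
New value at index 4: -14
Delta = -14 - 32 = -46
New sum = old_sum + delta = 221 + (-46) = 175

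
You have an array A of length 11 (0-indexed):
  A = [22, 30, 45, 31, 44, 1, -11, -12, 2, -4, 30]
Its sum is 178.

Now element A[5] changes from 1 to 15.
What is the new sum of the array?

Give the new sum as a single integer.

Old value at index 5: 1
New value at index 5: 15
Delta = 15 - 1 = 14
New sum = old_sum + delta = 178 + (14) = 192

Answer: 192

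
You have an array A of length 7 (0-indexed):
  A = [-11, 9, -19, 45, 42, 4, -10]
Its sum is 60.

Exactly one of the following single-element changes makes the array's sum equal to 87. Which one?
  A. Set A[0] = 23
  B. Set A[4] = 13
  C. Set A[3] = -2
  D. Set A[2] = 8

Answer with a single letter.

Answer: D

Derivation:
Option A: A[0] -11->23, delta=34, new_sum=60+(34)=94
Option B: A[4] 42->13, delta=-29, new_sum=60+(-29)=31
Option C: A[3] 45->-2, delta=-47, new_sum=60+(-47)=13
Option D: A[2] -19->8, delta=27, new_sum=60+(27)=87 <-- matches target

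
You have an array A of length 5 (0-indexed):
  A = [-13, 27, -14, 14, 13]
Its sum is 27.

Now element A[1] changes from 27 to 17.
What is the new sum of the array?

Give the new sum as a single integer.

Old value at index 1: 27
New value at index 1: 17
Delta = 17 - 27 = -10
New sum = old_sum + delta = 27 + (-10) = 17

Answer: 17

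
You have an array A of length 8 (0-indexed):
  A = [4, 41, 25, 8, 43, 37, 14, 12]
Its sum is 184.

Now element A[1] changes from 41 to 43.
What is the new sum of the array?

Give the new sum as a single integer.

Old value at index 1: 41
New value at index 1: 43
Delta = 43 - 41 = 2
New sum = old_sum + delta = 184 + (2) = 186

Answer: 186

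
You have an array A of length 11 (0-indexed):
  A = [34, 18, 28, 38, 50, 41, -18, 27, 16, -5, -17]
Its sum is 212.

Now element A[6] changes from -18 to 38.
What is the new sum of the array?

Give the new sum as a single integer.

Answer: 268

Derivation:
Old value at index 6: -18
New value at index 6: 38
Delta = 38 - -18 = 56
New sum = old_sum + delta = 212 + (56) = 268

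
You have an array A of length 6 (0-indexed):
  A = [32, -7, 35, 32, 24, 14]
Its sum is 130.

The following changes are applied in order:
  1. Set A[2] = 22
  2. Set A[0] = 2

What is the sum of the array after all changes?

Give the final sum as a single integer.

Answer: 87

Derivation:
Initial sum: 130
Change 1: A[2] 35 -> 22, delta = -13, sum = 117
Change 2: A[0] 32 -> 2, delta = -30, sum = 87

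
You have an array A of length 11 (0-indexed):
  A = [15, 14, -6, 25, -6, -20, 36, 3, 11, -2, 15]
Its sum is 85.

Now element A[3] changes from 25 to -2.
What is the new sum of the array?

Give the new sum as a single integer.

Old value at index 3: 25
New value at index 3: -2
Delta = -2 - 25 = -27
New sum = old_sum + delta = 85 + (-27) = 58

Answer: 58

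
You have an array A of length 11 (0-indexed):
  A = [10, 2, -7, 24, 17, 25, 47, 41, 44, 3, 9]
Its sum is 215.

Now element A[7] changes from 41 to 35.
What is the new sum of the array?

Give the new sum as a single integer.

Old value at index 7: 41
New value at index 7: 35
Delta = 35 - 41 = -6
New sum = old_sum + delta = 215 + (-6) = 209

Answer: 209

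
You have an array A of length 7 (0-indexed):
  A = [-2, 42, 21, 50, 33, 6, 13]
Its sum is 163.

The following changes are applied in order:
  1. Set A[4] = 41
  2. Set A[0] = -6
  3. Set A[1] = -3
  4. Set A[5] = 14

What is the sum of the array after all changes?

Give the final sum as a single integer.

Initial sum: 163
Change 1: A[4] 33 -> 41, delta = 8, sum = 171
Change 2: A[0] -2 -> -6, delta = -4, sum = 167
Change 3: A[1] 42 -> -3, delta = -45, sum = 122
Change 4: A[5] 6 -> 14, delta = 8, sum = 130

Answer: 130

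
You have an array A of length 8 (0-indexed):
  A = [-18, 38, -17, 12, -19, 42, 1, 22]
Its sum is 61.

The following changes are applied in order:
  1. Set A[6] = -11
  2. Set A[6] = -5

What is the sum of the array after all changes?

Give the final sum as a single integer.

Answer: 55

Derivation:
Initial sum: 61
Change 1: A[6] 1 -> -11, delta = -12, sum = 49
Change 2: A[6] -11 -> -5, delta = 6, sum = 55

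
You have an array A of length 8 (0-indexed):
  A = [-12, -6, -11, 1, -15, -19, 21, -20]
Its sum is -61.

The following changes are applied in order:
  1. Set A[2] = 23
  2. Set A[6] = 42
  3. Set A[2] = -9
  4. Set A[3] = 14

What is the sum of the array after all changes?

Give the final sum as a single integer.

Answer: -25

Derivation:
Initial sum: -61
Change 1: A[2] -11 -> 23, delta = 34, sum = -27
Change 2: A[6] 21 -> 42, delta = 21, sum = -6
Change 3: A[2] 23 -> -9, delta = -32, sum = -38
Change 4: A[3] 1 -> 14, delta = 13, sum = -25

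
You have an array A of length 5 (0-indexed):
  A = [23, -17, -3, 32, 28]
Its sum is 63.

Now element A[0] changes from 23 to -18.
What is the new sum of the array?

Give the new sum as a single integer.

Old value at index 0: 23
New value at index 0: -18
Delta = -18 - 23 = -41
New sum = old_sum + delta = 63 + (-41) = 22

Answer: 22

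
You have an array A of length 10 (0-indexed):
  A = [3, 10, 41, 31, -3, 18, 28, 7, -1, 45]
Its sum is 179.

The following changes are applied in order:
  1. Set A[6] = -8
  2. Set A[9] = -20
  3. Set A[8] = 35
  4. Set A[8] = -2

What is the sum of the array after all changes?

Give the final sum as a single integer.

Initial sum: 179
Change 1: A[6] 28 -> -8, delta = -36, sum = 143
Change 2: A[9] 45 -> -20, delta = -65, sum = 78
Change 3: A[8] -1 -> 35, delta = 36, sum = 114
Change 4: A[8] 35 -> -2, delta = -37, sum = 77

Answer: 77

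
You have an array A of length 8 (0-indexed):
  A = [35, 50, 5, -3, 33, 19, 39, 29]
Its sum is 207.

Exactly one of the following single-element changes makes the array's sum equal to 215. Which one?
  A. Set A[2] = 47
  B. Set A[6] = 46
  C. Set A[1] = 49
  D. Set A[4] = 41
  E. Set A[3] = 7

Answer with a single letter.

Option A: A[2] 5->47, delta=42, new_sum=207+(42)=249
Option B: A[6] 39->46, delta=7, new_sum=207+(7)=214
Option C: A[1] 50->49, delta=-1, new_sum=207+(-1)=206
Option D: A[4] 33->41, delta=8, new_sum=207+(8)=215 <-- matches target
Option E: A[3] -3->7, delta=10, new_sum=207+(10)=217

Answer: D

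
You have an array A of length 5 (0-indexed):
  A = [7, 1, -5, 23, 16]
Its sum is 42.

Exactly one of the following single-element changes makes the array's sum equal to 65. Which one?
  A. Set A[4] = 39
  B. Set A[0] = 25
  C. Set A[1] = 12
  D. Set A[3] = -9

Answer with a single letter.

Option A: A[4] 16->39, delta=23, new_sum=42+(23)=65 <-- matches target
Option B: A[0] 7->25, delta=18, new_sum=42+(18)=60
Option C: A[1] 1->12, delta=11, new_sum=42+(11)=53
Option D: A[3] 23->-9, delta=-32, new_sum=42+(-32)=10

Answer: A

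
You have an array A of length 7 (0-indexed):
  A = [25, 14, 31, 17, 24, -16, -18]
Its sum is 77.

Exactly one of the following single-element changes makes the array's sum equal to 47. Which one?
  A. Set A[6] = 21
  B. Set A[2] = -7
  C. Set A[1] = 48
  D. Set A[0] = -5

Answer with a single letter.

Option A: A[6] -18->21, delta=39, new_sum=77+(39)=116
Option B: A[2] 31->-7, delta=-38, new_sum=77+(-38)=39
Option C: A[1] 14->48, delta=34, new_sum=77+(34)=111
Option D: A[0] 25->-5, delta=-30, new_sum=77+(-30)=47 <-- matches target

Answer: D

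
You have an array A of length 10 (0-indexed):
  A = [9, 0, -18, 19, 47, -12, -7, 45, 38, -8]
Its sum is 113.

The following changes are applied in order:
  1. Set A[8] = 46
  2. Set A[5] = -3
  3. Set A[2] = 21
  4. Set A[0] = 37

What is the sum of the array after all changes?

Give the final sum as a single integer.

Answer: 197

Derivation:
Initial sum: 113
Change 1: A[8] 38 -> 46, delta = 8, sum = 121
Change 2: A[5] -12 -> -3, delta = 9, sum = 130
Change 3: A[2] -18 -> 21, delta = 39, sum = 169
Change 4: A[0] 9 -> 37, delta = 28, sum = 197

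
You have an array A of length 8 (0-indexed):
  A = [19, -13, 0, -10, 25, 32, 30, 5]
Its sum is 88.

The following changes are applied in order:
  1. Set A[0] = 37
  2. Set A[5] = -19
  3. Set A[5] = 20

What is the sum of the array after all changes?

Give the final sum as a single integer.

Answer: 94

Derivation:
Initial sum: 88
Change 1: A[0] 19 -> 37, delta = 18, sum = 106
Change 2: A[5] 32 -> -19, delta = -51, sum = 55
Change 3: A[5] -19 -> 20, delta = 39, sum = 94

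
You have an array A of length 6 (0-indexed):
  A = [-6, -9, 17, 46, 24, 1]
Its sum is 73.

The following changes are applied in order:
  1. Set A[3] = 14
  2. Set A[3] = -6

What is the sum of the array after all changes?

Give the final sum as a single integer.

Initial sum: 73
Change 1: A[3] 46 -> 14, delta = -32, sum = 41
Change 2: A[3] 14 -> -6, delta = -20, sum = 21

Answer: 21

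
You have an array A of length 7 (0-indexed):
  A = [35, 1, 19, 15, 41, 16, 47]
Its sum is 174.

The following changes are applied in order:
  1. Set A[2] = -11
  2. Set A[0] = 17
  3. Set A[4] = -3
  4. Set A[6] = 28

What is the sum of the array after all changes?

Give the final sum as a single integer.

Initial sum: 174
Change 1: A[2] 19 -> -11, delta = -30, sum = 144
Change 2: A[0] 35 -> 17, delta = -18, sum = 126
Change 3: A[4] 41 -> -3, delta = -44, sum = 82
Change 4: A[6] 47 -> 28, delta = -19, sum = 63

Answer: 63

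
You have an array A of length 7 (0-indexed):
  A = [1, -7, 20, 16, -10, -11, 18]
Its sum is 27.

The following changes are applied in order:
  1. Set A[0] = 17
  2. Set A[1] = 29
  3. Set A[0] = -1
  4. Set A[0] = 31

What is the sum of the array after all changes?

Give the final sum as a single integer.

Initial sum: 27
Change 1: A[0] 1 -> 17, delta = 16, sum = 43
Change 2: A[1] -7 -> 29, delta = 36, sum = 79
Change 3: A[0] 17 -> -1, delta = -18, sum = 61
Change 4: A[0] -1 -> 31, delta = 32, sum = 93

Answer: 93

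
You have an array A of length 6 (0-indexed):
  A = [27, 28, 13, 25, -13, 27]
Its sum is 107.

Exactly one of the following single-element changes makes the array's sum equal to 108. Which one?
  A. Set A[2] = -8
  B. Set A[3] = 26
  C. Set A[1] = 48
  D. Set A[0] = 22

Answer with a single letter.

Answer: B

Derivation:
Option A: A[2] 13->-8, delta=-21, new_sum=107+(-21)=86
Option B: A[3] 25->26, delta=1, new_sum=107+(1)=108 <-- matches target
Option C: A[1] 28->48, delta=20, new_sum=107+(20)=127
Option D: A[0] 27->22, delta=-5, new_sum=107+(-5)=102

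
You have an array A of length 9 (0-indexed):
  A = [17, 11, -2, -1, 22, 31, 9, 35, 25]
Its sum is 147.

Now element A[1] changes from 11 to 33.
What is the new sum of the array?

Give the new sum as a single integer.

Old value at index 1: 11
New value at index 1: 33
Delta = 33 - 11 = 22
New sum = old_sum + delta = 147 + (22) = 169

Answer: 169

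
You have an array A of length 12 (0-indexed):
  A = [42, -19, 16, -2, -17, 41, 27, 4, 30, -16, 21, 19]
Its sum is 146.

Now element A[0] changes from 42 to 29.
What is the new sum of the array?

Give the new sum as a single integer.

Old value at index 0: 42
New value at index 0: 29
Delta = 29 - 42 = -13
New sum = old_sum + delta = 146 + (-13) = 133

Answer: 133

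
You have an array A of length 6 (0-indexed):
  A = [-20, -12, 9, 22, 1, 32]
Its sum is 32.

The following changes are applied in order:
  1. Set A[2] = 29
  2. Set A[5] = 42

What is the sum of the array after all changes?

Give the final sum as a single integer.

Initial sum: 32
Change 1: A[2] 9 -> 29, delta = 20, sum = 52
Change 2: A[5] 32 -> 42, delta = 10, sum = 62

Answer: 62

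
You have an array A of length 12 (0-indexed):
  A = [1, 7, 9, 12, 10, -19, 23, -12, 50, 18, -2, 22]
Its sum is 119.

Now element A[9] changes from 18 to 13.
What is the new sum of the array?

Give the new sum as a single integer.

Old value at index 9: 18
New value at index 9: 13
Delta = 13 - 18 = -5
New sum = old_sum + delta = 119 + (-5) = 114

Answer: 114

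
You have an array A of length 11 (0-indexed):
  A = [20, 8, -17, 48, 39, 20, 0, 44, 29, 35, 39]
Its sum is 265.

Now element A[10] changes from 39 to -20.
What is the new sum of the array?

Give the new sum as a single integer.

Answer: 206

Derivation:
Old value at index 10: 39
New value at index 10: -20
Delta = -20 - 39 = -59
New sum = old_sum + delta = 265 + (-59) = 206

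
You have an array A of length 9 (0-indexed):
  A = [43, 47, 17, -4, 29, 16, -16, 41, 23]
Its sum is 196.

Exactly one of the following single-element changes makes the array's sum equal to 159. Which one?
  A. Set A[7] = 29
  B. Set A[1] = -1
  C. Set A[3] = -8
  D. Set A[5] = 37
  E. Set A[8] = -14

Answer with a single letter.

Answer: E

Derivation:
Option A: A[7] 41->29, delta=-12, new_sum=196+(-12)=184
Option B: A[1] 47->-1, delta=-48, new_sum=196+(-48)=148
Option C: A[3] -4->-8, delta=-4, new_sum=196+(-4)=192
Option D: A[5] 16->37, delta=21, new_sum=196+(21)=217
Option E: A[8] 23->-14, delta=-37, new_sum=196+(-37)=159 <-- matches target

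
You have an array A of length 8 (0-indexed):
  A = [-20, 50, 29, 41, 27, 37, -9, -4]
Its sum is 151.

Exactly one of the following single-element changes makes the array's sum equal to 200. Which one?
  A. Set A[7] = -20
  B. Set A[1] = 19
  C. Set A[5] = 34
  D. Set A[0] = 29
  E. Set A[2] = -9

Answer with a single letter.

Answer: D

Derivation:
Option A: A[7] -4->-20, delta=-16, new_sum=151+(-16)=135
Option B: A[1] 50->19, delta=-31, new_sum=151+(-31)=120
Option C: A[5] 37->34, delta=-3, new_sum=151+(-3)=148
Option D: A[0] -20->29, delta=49, new_sum=151+(49)=200 <-- matches target
Option E: A[2] 29->-9, delta=-38, new_sum=151+(-38)=113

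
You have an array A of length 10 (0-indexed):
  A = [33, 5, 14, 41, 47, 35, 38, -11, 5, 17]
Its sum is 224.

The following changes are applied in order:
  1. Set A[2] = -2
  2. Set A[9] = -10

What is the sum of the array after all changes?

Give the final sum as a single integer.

Initial sum: 224
Change 1: A[2] 14 -> -2, delta = -16, sum = 208
Change 2: A[9] 17 -> -10, delta = -27, sum = 181

Answer: 181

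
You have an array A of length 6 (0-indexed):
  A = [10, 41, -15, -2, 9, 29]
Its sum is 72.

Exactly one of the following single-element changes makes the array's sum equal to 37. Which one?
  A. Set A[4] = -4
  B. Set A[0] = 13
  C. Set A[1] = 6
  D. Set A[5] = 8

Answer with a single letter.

Answer: C

Derivation:
Option A: A[4] 9->-4, delta=-13, new_sum=72+(-13)=59
Option B: A[0] 10->13, delta=3, new_sum=72+(3)=75
Option C: A[1] 41->6, delta=-35, new_sum=72+(-35)=37 <-- matches target
Option D: A[5] 29->8, delta=-21, new_sum=72+(-21)=51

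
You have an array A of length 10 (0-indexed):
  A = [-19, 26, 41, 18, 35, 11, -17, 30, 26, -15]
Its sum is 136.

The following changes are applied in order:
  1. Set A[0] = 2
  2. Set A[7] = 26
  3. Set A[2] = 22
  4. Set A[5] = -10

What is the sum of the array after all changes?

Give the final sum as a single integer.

Initial sum: 136
Change 1: A[0] -19 -> 2, delta = 21, sum = 157
Change 2: A[7] 30 -> 26, delta = -4, sum = 153
Change 3: A[2] 41 -> 22, delta = -19, sum = 134
Change 4: A[5] 11 -> -10, delta = -21, sum = 113

Answer: 113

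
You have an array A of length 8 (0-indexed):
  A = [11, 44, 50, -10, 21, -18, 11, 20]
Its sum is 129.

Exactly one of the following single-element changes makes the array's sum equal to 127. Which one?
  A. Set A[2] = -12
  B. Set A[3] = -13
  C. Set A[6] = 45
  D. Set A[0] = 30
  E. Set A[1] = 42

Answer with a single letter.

Answer: E

Derivation:
Option A: A[2] 50->-12, delta=-62, new_sum=129+(-62)=67
Option B: A[3] -10->-13, delta=-3, new_sum=129+(-3)=126
Option C: A[6] 11->45, delta=34, new_sum=129+(34)=163
Option D: A[0] 11->30, delta=19, new_sum=129+(19)=148
Option E: A[1] 44->42, delta=-2, new_sum=129+(-2)=127 <-- matches target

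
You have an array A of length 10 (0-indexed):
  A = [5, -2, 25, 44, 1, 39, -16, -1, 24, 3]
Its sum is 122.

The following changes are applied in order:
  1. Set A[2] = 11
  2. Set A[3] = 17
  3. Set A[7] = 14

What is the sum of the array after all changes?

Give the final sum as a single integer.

Initial sum: 122
Change 1: A[2] 25 -> 11, delta = -14, sum = 108
Change 2: A[3] 44 -> 17, delta = -27, sum = 81
Change 3: A[7] -1 -> 14, delta = 15, sum = 96

Answer: 96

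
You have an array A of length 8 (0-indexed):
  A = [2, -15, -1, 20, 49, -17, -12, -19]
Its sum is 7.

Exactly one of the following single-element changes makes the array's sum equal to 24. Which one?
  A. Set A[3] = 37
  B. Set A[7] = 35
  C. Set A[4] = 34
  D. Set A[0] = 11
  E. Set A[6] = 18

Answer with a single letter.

Option A: A[3] 20->37, delta=17, new_sum=7+(17)=24 <-- matches target
Option B: A[7] -19->35, delta=54, new_sum=7+(54)=61
Option C: A[4] 49->34, delta=-15, new_sum=7+(-15)=-8
Option D: A[0] 2->11, delta=9, new_sum=7+(9)=16
Option E: A[6] -12->18, delta=30, new_sum=7+(30)=37

Answer: A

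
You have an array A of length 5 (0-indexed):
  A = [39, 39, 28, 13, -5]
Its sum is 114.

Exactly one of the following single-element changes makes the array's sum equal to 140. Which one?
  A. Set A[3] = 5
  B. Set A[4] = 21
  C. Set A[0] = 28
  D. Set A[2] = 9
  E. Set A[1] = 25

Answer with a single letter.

Answer: B

Derivation:
Option A: A[3] 13->5, delta=-8, new_sum=114+(-8)=106
Option B: A[4] -5->21, delta=26, new_sum=114+(26)=140 <-- matches target
Option C: A[0] 39->28, delta=-11, new_sum=114+(-11)=103
Option D: A[2] 28->9, delta=-19, new_sum=114+(-19)=95
Option E: A[1] 39->25, delta=-14, new_sum=114+(-14)=100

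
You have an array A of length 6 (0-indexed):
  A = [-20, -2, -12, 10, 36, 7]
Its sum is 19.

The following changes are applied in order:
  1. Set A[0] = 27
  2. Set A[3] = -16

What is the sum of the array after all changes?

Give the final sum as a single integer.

Initial sum: 19
Change 1: A[0] -20 -> 27, delta = 47, sum = 66
Change 2: A[3] 10 -> -16, delta = -26, sum = 40

Answer: 40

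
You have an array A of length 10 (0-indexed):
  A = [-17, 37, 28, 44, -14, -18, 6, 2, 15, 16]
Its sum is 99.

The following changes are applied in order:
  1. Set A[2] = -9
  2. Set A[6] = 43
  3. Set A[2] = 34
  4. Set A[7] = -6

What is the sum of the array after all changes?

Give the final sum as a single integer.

Initial sum: 99
Change 1: A[2] 28 -> -9, delta = -37, sum = 62
Change 2: A[6] 6 -> 43, delta = 37, sum = 99
Change 3: A[2] -9 -> 34, delta = 43, sum = 142
Change 4: A[7] 2 -> -6, delta = -8, sum = 134

Answer: 134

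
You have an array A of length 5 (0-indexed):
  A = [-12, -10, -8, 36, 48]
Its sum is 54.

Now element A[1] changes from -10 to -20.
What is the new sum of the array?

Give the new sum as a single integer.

Old value at index 1: -10
New value at index 1: -20
Delta = -20 - -10 = -10
New sum = old_sum + delta = 54 + (-10) = 44

Answer: 44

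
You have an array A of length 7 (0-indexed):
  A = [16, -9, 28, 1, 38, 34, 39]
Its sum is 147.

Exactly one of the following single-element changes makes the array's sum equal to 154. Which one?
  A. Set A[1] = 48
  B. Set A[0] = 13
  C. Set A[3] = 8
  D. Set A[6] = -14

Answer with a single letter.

Answer: C

Derivation:
Option A: A[1] -9->48, delta=57, new_sum=147+(57)=204
Option B: A[0] 16->13, delta=-3, new_sum=147+(-3)=144
Option C: A[3] 1->8, delta=7, new_sum=147+(7)=154 <-- matches target
Option D: A[6] 39->-14, delta=-53, new_sum=147+(-53)=94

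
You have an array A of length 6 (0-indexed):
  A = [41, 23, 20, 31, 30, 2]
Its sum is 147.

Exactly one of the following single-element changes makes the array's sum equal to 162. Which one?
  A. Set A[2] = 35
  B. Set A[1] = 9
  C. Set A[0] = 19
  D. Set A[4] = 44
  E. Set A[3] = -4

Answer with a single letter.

Option A: A[2] 20->35, delta=15, new_sum=147+(15)=162 <-- matches target
Option B: A[1] 23->9, delta=-14, new_sum=147+(-14)=133
Option C: A[0] 41->19, delta=-22, new_sum=147+(-22)=125
Option D: A[4] 30->44, delta=14, new_sum=147+(14)=161
Option E: A[3] 31->-4, delta=-35, new_sum=147+(-35)=112

Answer: A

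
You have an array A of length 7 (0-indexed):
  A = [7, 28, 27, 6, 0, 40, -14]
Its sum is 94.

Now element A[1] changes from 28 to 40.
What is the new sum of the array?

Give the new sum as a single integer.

Answer: 106

Derivation:
Old value at index 1: 28
New value at index 1: 40
Delta = 40 - 28 = 12
New sum = old_sum + delta = 94 + (12) = 106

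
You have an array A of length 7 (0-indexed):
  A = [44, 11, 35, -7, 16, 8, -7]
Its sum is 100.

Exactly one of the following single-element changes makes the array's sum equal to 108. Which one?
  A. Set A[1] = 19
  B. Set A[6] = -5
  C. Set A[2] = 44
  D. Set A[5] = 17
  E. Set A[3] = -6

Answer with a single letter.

Option A: A[1] 11->19, delta=8, new_sum=100+(8)=108 <-- matches target
Option B: A[6] -7->-5, delta=2, new_sum=100+(2)=102
Option C: A[2] 35->44, delta=9, new_sum=100+(9)=109
Option D: A[5] 8->17, delta=9, new_sum=100+(9)=109
Option E: A[3] -7->-6, delta=1, new_sum=100+(1)=101

Answer: A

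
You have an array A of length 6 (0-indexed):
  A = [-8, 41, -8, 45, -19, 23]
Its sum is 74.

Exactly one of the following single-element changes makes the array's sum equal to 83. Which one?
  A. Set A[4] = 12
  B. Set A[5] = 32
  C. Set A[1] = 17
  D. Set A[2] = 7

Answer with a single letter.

Answer: B

Derivation:
Option A: A[4] -19->12, delta=31, new_sum=74+(31)=105
Option B: A[5] 23->32, delta=9, new_sum=74+(9)=83 <-- matches target
Option C: A[1] 41->17, delta=-24, new_sum=74+(-24)=50
Option D: A[2] -8->7, delta=15, new_sum=74+(15)=89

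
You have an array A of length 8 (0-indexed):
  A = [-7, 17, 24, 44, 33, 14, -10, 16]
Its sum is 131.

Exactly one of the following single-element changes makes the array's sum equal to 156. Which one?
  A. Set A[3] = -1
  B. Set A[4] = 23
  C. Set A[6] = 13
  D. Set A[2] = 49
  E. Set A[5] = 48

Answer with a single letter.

Option A: A[3] 44->-1, delta=-45, new_sum=131+(-45)=86
Option B: A[4] 33->23, delta=-10, new_sum=131+(-10)=121
Option C: A[6] -10->13, delta=23, new_sum=131+(23)=154
Option D: A[2] 24->49, delta=25, new_sum=131+(25)=156 <-- matches target
Option E: A[5] 14->48, delta=34, new_sum=131+(34)=165

Answer: D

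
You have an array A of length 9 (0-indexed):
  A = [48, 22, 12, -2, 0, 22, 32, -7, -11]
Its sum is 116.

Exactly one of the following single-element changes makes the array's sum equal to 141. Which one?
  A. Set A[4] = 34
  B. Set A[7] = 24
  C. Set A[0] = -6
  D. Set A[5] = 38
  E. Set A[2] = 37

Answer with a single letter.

Option A: A[4] 0->34, delta=34, new_sum=116+(34)=150
Option B: A[7] -7->24, delta=31, new_sum=116+(31)=147
Option C: A[0] 48->-6, delta=-54, new_sum=116+(-54)=62
Option D: A[5] 22->38, delta=16, new_sum=116+(16)=132
Option E: A[2] 12->37, delta=25, new_sum=116+(25)=141 <-- matches target

Answer: E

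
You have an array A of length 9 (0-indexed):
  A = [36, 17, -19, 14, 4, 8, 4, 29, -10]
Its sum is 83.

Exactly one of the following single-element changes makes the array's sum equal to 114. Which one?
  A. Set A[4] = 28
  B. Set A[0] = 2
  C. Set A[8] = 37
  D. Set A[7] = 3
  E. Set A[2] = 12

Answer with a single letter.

Answer: E

Derivation:
Option A: A[4] 4->28, delta=24, new_sum=83+(24)=107
Option B: A[0] 36->2, delta=-34, new_sum=83+(-34)=49
Option C: A[8] -10->37, delta=47, new_sum=83+(47)=130
Option D: A[7] 29->3, delta=-26, new_sum=83+(-26)=57
Option E: A[2] -19->12, delta=31, new_sum=83+(31)=114 <-- matches target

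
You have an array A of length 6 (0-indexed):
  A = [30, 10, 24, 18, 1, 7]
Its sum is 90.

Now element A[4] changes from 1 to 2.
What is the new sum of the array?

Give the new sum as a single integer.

Old value at index 4: 1
New value at index 4: 2
Delta = 2 - 1 = 1
New sum = old_sum + delta = 90 + (1) = 91

Answer: 91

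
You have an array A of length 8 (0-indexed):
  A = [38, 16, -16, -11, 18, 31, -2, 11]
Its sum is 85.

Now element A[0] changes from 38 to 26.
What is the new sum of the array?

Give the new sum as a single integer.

Old value at index 0: 38
New value at index 0: 26
Delta = 26 - 38 = -12
New sum = old_sum + delta = 85 + (-12) = 73

Answer: 73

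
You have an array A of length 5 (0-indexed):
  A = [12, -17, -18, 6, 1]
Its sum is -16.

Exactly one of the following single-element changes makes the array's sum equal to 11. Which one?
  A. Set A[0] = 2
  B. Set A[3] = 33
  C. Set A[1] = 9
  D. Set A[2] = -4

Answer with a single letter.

Answer: B

Derivation:
Option A: A[0] 12->2, delta=-10, new_sum=-16+(-10)=-26
Option B: A[3] 6->33, delta=27, new_sum=-16+(27)=11 <-- matches target
Option C: A[1] -17->9, delta=26, new_sum=-16+(26)=10
Option D: A[2] -18->-4, delta=14, new_sum=-16+(14)=-2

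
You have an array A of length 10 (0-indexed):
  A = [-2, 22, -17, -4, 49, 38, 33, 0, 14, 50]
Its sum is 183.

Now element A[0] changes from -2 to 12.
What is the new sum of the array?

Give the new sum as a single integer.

Old value at index 0: -2
New value at index 0: 12
Delta = 12 - -2 = 14
New sum = old_sum + delta = 183 + (14) = 197

Answer: 197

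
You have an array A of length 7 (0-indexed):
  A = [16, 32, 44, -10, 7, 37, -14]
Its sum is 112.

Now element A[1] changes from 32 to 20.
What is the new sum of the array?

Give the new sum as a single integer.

Old value at index 1: 32
New value at index 1: 20
Delta = 20 - 32 = -12
New sum = old_sum + delta = 112 + (-12) = 100

Answer: 100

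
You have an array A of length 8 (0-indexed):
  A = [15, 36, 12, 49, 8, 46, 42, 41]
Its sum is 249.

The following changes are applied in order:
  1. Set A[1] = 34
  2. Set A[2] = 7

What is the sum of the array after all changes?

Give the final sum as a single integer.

Initial sum: 249
Change 1: A[1] 36 -> 34, delta = -2, sum = 247
Change 2: A[2] 12 -> 7, delta = -5, sum = 242

Answer: 242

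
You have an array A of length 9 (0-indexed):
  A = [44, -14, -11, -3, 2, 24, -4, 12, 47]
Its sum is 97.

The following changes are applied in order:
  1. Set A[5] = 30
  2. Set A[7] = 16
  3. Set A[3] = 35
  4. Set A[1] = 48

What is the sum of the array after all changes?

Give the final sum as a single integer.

Initial sum: 97
Change 1: A[5] 24 -> 30, delta = 6, sum = 103
Change 2: A[7] 12 -> 16, delta = 4, sum = 107
Change 3: A[3] -3 -> 35, delta = 38, sum = 145
Change 4: A[1] -14 -> 48, delta = 62, sum = 207

Answer: 207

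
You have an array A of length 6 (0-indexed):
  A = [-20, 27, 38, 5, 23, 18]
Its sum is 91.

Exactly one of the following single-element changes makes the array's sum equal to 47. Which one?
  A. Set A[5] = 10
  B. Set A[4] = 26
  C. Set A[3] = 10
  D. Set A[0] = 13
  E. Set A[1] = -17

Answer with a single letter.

Option A: A[5] 18->10, delta=-8, new_sum=91+(-8)=83
Option B: A[4] 23->26, delta=3, new_sum=91+(3)=94
Option C: A[3] 5->10, delta=5, new_sum=91+(5)=96
Option D: A[0] -20->13, delta=33, new_sum=91+(33)=124
Option E: A[1] 27->-17, delta=-44, new_sum=91+(-44)=47 <-- matches target

Answer: E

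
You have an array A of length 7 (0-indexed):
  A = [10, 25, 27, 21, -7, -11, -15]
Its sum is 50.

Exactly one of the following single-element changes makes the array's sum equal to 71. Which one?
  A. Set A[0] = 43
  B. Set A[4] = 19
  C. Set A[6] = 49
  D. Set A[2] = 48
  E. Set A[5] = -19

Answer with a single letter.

Answer: D

Derivation:
Option A: A[0] 10->43, delta=33, new_sum=50+(33)=83
Option B: A[4] -7->19, delta=26, new_sum=50+(26)=76
Option C: A[6] -15->49, delta=64, new_sum=50+(64)=114
Option D: A[2] 27->48, delta=21, new_sum=50+(21)=71 <-- matches target
Option E: A[5] -11->-19, delta=-8, new_sum=50+(-8)=42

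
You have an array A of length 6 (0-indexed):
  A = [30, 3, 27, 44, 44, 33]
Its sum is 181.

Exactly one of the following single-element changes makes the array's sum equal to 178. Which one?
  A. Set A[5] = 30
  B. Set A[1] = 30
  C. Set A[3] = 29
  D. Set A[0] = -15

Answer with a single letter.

Option A: A[5] 33->30, delta=-3, new_sum=181+(-3)=178 <-- matches target
Option B: A[1] 3->30, delta=27, new_sum=181+(27)=208
Option C: A[3] 44->29, delta=-15, new_sum=181+(-15)=166
Option D: A[0] 30->-15, delta=-45, new_sum=181+(-45)=136

Answer: A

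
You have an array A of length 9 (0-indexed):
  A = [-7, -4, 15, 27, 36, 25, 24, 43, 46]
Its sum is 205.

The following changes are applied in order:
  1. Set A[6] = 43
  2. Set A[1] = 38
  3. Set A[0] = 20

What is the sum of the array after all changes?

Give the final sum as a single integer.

Initial sum: 205
Change 1: A[6] 24 -> 43, delta = 19, sum = 224
Change 2: A[1] -4 -> 38, delta = 42, sum = 266
Change 3: A[0] -7 -> 20, delta = 27, sum = 293

Answer: 293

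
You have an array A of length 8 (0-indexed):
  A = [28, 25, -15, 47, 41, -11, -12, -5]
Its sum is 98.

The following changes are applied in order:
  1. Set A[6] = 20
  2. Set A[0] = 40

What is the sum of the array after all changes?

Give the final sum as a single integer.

Answer: 142

Derivation:
Initial sum: 98
Change 1: A[6] -12 -> 20, delta = 32, sum = 130
Change 2: A[0] 28 -> 40, delta = 12, sum = 142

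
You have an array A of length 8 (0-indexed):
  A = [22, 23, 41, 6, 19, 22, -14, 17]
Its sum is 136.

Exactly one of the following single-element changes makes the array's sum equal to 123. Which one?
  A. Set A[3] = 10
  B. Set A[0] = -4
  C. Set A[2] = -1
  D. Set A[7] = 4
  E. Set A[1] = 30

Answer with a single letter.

Option A: A[3] 6->10, delta=4, new_sum=136+(4)=140
Option B: A[0] 22->-4, delta=-26, new_sum=136+(-26)=110
Option C: A[2] 41->-1, delta=-42, new_sum=136+(-42)=94
Option D: A[7] 17->4, delta=-13, new_sum=136+(-13)=123 <-- matches target
Option E: A[1] 23->30, delta=7, new_sum=136+(7)=143

Answer: D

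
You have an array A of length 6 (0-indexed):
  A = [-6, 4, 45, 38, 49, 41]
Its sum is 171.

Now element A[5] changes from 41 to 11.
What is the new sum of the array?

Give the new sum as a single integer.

Answer: 141

Derivation:
Old value at index 5: 41
New value at index 5: 11
Delta = 11 - 41 = -30
New sum = old_sum + delta = 171 + (-30) = 141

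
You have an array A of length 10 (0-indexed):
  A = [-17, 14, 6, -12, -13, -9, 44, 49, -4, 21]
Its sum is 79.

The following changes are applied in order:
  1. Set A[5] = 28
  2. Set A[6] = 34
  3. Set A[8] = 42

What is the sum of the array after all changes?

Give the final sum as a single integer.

Initial sum: 79
Change 1: A[5] -9 -> 28, delta = 37, sum = 116
Change 2: A[6] 44 -> 34, delta = -10, sum = 106
Change 3: A[8] -4 -> 42, delta = 46, sum = 152

Answer: 152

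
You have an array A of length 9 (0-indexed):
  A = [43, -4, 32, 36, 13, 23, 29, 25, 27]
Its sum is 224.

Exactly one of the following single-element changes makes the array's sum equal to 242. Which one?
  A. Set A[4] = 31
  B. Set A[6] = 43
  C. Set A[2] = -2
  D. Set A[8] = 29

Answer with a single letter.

Answer: A

Derivation:
Option A: A[4] 13->31, delta=18, new_sum=224+(18)=242 <-- matches target
Option B: A[6] 29->43, delta=14, new_sum=224+(14)=238
Option C: A[2] 32->-2, delta=-34, new_sum=224+(-34)=190
Option D: A[8] 27->29, delta=2, new_sum=224+(2)=226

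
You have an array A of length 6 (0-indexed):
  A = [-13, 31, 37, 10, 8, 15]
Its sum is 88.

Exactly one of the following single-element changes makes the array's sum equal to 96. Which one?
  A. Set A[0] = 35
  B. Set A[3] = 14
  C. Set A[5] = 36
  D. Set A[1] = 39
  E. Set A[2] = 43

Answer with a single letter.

Answer: D

Derivation:
Option A: A[0] -13->35, delta=48, new_sum=88+(48)=136
Option B: A[3] 10->14, delta=4, new_sum=88+(4)=92
Option C: A[5] 15->36, delta=21, new_sum=88+(21)=109
Option D: A[1] 31->39, delta=8, new_sum=88+(8)=96 <-- matches target
Option E: A[2] 37->43, delta=6, new_sum=88+(6)=94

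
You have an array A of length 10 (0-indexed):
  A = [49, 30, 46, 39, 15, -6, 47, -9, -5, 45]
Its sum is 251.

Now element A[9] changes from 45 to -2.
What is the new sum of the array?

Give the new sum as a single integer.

Old value at index 9: 45
New value at index 9: -2
Delta = -2 - 45 = -47
New sum = old_sum + delta = 251 + (-47) = 204

Answer: 204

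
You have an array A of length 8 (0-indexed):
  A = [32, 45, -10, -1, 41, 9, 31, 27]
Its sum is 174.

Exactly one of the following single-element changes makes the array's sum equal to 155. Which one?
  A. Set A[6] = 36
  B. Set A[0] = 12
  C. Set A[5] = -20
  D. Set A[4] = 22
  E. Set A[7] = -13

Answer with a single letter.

Answer: D

Derivation:
Option A: A[6] 31->36, delta=5, new_sum=174+(5)=179
Option B: A[0] 32->12, delta=-20, new_sum=174+(-20)=154
Option C: A[5] 9->-20, delta=-29, new_sum=174+(-29)=145
Option D: A[4] 41->22, delta=-19, new_sum=174+(-19)=155 <-- matches target
Option E: A[7] 27->-13, delta=-40, new_sum=174+(-40)=134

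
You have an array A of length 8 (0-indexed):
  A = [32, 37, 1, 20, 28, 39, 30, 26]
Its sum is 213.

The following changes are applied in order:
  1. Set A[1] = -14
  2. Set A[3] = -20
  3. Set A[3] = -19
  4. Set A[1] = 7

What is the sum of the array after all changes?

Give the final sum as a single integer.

Answer: 144

Derivation:
Initial sum: 213
Change 1: A[1] 37 -> -14, delta = -51, sum = 162
Change 2: A[3] 20 -> -20, delta = -40, sum = 122
Change 3: A[3] -20 -> -19, delta = 1, sum = 123
Change 4: A[1] -14 -> 7, delta = 21, sum = 144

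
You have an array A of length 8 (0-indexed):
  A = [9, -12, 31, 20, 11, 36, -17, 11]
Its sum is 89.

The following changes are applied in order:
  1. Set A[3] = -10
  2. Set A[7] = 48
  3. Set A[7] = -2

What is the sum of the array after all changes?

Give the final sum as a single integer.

Initial sum: 89
Change 1: A[3] 20 -> -10, delta = -30, sum = 59
Change 2: A[7] 11 -> 48, delta = 37, sum = 96
Change 3: A[7] 48 -> -2, delta = -50, sum = 46

Answer: 46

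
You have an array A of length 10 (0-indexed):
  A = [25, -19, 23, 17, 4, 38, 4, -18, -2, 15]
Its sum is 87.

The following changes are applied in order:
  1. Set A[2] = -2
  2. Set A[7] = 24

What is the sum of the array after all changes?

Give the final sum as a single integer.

Initial sum: 87
Change 1: A[2] 23 -> -2, delta = -25, sum = 62
Change 2: A[7] -18 -> 24, delta = 42, sum = 104

Answer: 104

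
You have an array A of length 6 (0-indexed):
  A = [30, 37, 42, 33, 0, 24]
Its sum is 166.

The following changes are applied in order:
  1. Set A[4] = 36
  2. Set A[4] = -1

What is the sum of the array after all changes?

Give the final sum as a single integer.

Answer: 165

Derivation:
Initial sum: 166
Change 1: A[4] 0 -> 36, delta = 36, sum = 202
Change 2: A[4] 36 -> -1, delta = -37, sum = 165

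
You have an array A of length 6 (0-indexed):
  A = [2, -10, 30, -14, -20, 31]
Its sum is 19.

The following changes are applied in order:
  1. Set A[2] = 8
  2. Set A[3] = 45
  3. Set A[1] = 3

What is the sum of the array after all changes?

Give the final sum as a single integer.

Answer: 69

Derivation:
Initial sum: 19
Change 1: A[2] 30 -> 8, delta = -22, sum = -3
Change 2: A[3] -14 -> 45, delta = 59, sum = 56
Change 3: A[1] -10 -> 3, delta = 13, sum = 69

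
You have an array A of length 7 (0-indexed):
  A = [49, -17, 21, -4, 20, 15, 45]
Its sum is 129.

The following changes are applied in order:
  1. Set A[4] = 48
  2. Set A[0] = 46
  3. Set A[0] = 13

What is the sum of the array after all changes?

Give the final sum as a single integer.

Answer: 121

Derivation:
Initial sum: 129
Change 1: A[4] 20 -> 48, delta = 28, sum = 157
Change 2: A[0] 49 -> 46, delta = -3, sum = 154
Change 3: A[0] 46 -> 13, delta = -33, sum = 121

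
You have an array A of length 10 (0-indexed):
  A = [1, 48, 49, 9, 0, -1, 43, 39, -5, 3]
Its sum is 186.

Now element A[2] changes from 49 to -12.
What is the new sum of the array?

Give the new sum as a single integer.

Old value at index 2: 49
New value at index 2: -12
Delta = -12 - 49 = -61
New sum = old_sum + delta = 186 + (-61) = 125

Answer: 125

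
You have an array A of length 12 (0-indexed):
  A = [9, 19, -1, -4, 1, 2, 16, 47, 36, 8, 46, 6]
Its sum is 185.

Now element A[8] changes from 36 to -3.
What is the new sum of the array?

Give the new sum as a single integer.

Answer: 146

Derivation:
Old value at index 8: 36
New value at index 8: -3
Delta = -3 - 36 = -39
New sum = old_sum + delta = 185 + (-39) = 146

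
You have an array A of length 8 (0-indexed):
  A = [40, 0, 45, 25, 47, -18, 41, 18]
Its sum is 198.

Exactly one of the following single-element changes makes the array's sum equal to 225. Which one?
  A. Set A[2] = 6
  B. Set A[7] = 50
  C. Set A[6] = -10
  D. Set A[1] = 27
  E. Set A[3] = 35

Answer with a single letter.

Option A: A[2] 45->6, delta=-39, new_sum=198+(-39)=159
Option B: A[7] 18->50, delta=32, new_sum=198+(32)=230
Option C: A[6] 41->-10, delta=-51, new_sum=198+(-51)=147
Option D: A[1] 0->27, delta=27, new_sum=198+(27)=225 <-- matches target
Option E: A[3] 25->35, delta=10, new_sum=198+(10)=208

Answer: D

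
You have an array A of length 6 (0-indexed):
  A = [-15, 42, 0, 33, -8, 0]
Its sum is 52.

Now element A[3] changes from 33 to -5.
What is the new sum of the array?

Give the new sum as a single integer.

Answer: 14

Derivation:
Old value at index 3: 33
New value at index 3: -5
Delta = -5 - 33 = -38
New sum = old_sum + delta = 52 + (-38) = 14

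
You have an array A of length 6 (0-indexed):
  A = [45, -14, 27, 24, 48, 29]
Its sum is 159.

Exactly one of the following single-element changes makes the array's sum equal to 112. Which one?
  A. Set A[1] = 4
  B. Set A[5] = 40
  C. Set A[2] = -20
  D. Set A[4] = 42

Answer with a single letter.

Answer: C

Derivation:
Option A: A[1] -14->4, delta=18, new_sum=159+(18)=177
Option B: A[5] 29->40, delta=11, new_sum=159+(11)=170
Option C: A[2] 27->-20, delta=-47, new_sum=159+(-47)=112 <-- matches target
Option D: A[4] 48->42, delta=-6, new_sum=159+(-6)=153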